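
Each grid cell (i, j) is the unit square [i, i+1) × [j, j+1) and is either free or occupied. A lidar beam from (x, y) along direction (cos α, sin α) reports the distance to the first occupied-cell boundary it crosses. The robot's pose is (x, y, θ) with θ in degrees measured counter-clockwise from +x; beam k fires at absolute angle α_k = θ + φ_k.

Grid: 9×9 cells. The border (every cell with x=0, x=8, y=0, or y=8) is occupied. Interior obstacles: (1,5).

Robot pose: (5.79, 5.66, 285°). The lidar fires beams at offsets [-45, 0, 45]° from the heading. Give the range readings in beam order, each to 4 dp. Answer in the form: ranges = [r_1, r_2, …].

ranges = [5.3809, 4.8244, 2.5519]

beam 1: φ=-45°, α=240°
  direction (-0.5000, -0.8660); cell (5,5); t to first gridline: x 1.5800, y 0.7621 (then +2.0000 / +1.1547)
    (5,4) via y @ 0.7621
    (4,4) via x @ 1.5800
    (4,3) via y @ 1.9168
    (4,2) via y @ 3.0715
    (3,2) via x @ 3.5800
    (3,1) via y @ 4.2262
    (3,0) via y @ 5.3809  # hit
  → r_1 = 5.3809
beam 2: φ=0°, α=285°
  direction (0.2588, -0.9659); cell (5,5); t to first gridline: x 0.8114, y 0.6833 (then +3.8637 / +1.0353)
    (5,4) via y @ 0.6833
    (6,4) via x @ 0.8114
    (6,3) via y @ 1.7186
    (6,2) via y @ 2.7538
    (6,1) via y @ 3.7891
    (7,1) via x @ 4.6751
    (7,0) via y @ 4.8244  # hit
  → r_2 = 4.8244
beam 3: φ=45°, α=330°
  direction (0.8660, -0.5000); cell (5,5); t to first gridline: x 0.2425, y 1.3200 (then +1.1547 / +2.0000)
    (6,5) via x @ 0.2425
    (6,4) via y @ 1.3200
    (7,4) via x @ 1.3972
    (8,4) via x @ 2.5519  # hit
  → r_3 = 2.5519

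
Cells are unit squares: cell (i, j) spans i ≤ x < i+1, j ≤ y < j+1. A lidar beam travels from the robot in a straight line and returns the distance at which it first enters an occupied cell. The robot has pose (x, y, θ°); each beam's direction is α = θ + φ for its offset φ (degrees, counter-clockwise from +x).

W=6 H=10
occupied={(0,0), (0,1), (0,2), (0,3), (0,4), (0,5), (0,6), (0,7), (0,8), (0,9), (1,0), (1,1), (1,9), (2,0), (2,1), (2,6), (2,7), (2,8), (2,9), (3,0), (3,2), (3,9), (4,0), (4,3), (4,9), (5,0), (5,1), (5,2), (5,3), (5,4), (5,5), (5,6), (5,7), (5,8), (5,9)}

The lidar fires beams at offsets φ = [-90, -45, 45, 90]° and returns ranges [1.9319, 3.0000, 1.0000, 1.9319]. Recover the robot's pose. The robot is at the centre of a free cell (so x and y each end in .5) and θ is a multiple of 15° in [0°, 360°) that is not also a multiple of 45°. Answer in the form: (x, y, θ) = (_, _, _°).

Enumerate (i+0.5, j+0.5, θ) over the 25 free cells and 16 admissible headings. For each, cast all 4 beams and compare to the given ranges.
  (2.5, 2.5, 285°): beam 1 = 1.5529 ≠ 1.9319 ✗
  (2.5, 4.5, 300°): beam 1 = 1.7321 ≠ 1.9319 ✗
  (3.5, 4.5, 75°): beam 1 = 1.5529 ≠ 1.9319 ✗
  (1.5, 7.5, 120°): beam 1 = 0.5774 ≠ 1.9319 ✗
  …
  (1.5, 5.5, 345°): r_1=1.9319, r_2=3.0000, r_3=1.0000, r_4=1.9319 — all match ✓
Unique over the lattice → pose = (1.5, 5.5, 345°).

(x, y, θ) = (1.5, 5.5, 345°)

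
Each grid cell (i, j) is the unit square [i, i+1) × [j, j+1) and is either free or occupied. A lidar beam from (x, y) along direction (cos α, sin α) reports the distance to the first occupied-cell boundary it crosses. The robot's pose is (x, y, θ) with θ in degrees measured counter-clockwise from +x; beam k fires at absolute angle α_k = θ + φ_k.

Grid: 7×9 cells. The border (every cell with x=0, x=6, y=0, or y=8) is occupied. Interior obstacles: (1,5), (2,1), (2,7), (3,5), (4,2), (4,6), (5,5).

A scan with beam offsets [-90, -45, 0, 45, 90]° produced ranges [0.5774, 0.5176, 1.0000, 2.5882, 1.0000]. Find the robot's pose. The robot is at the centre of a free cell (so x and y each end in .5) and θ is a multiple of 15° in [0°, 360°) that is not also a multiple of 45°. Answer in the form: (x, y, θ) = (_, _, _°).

Candidates: 28 free-cell centres × 16 headings = 448 poses. Raycast each; keep the one whose scan matches to 4 dp.
  (3.5, 3.5, 150°): beam 1 = 2.8868 ≠ 0.5774 ✗
  (2.5, 4.5, 30°): beam 1 = 4.0415 ≠ 0.5774 ✗
  (4.5, 7.5, 255°): beam 1 = 1.5529 ≠ 0.5774 ✗
  (3.5, 6.5, 60°): beam 3 = 1.7321 ≠ 1.0000 ✗
  …
  (3.5, 1.5, 330°): r_1=0.5774, r_2=0.5176, r_3=1.0000, r_4=2.5882, r_5=1.0000 — all match ✓
Only this pose fits every beam.

(x, y, θ) = (3.5, 1.5, 330°)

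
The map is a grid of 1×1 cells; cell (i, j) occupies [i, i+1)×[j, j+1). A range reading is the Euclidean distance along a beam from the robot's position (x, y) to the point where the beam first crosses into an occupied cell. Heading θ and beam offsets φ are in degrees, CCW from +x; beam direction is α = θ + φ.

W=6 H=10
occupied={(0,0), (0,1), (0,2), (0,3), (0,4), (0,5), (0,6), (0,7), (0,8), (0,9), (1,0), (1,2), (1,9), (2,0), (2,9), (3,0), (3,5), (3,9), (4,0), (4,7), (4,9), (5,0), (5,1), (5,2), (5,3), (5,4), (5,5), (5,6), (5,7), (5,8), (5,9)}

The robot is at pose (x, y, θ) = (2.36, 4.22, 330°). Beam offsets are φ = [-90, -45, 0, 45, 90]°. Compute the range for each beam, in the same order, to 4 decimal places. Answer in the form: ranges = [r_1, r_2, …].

ranges = [1.4087, 3.3336, 3.0484, 2.7331, 1.2800]

beam 1: φ=-90°, α=240°
  direction (-0.5000, -0.8660); cell (2,4); t to first gridline: x 0.7200, y 0.2540 (then +2.0000 / +1.1547)
    (2,3) via y @ 0.2540
    (1,3) via x @ 0.7200
    (1,2) via y @ 1.4087  # hit
  → r_1 = 1.4087
beam 2: φ=-45°, α=285°
  direction (0.2588, -0.9659); cell (2,4); t to first gridline: x 2.4728, y 0.2278 (then +3.8637 / +1.0353)
    (2,3) via y @ 0.2278
    (2,2) via y @ 1.2630
    (2,1) via y @ 2.2983
    (3,1) via x @ 2.4728
    (3,0) via y @ 3.3336  # hit
  → r_2 = 3.3336
beam 3: φ=0°, α=330°
  direction (0.8660, -0.5000); cell (2,4); t to first gridline: x 0.7390, y 0.4400 (then +1.1547 / +2.0000)
    (2,3) via y @ 0.4400
    (3,3) via x @ 0.7390
    (4,3) via x @ 1.8937
    (4,2) via y @ 2.4400
    (5,2) via x @ 3.0484  # hit
  → r_3 = 3.0484
beam 4: φ=45°, α=15°
  direction (0.9659, 0.2588); cell (2,4); t to first gridline: x 0.6626, y 3.0137 (then +1.0353 / +3.8637)
    (3,4) via x @ 0.6626
    (4,4) via x @ 1.6979
    (5,4) via x @ 2.7331  # hit
  → r_4 = 2.7331
beam 5: φ=90°, α=60°
  direction (0.5000, 0.8660); cell (2,4); t to first gridline: x 1.2800, y 0.9007 (then +2.0000 / +1.1547)
    (2,5) via y @ 0.9007
    (3,5) via x @ 1.2800  # hit
  → r_5 = 1.2800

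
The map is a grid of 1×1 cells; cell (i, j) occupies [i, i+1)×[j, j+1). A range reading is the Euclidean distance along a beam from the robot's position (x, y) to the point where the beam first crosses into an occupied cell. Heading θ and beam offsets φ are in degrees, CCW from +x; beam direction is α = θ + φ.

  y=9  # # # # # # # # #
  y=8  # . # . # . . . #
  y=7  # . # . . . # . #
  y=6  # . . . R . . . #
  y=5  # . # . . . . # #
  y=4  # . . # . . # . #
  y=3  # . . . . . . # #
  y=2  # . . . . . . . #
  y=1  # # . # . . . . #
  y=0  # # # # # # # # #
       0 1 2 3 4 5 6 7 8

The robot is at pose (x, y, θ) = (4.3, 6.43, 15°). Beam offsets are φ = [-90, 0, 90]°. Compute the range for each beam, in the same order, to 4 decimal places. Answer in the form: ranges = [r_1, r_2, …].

beam 1: φ=-90°, α=285°
  cosα=0.2588 sinα=-0.9659 | (4,6) | tMaxX 2.7046 tMaxY 0.4452 | tΔX 3.8637 tΔY 1.0353
    t=0.4452 [y] (4,5)
    t=1.4804 [y] (4,4)
    t=2.5157 [y] (4,3)
    t=2.7046 [x] (5,3)
    t=3.5510 [y] (5,2)
    t=4.5863 [y] (5,1)
    t=5.6215 [y] (5,0) — stop
  → r_1 = 5.6215
beam 2: φ=0°, α=15°
  cosα=0.9659 sinα=0.2588 | (4,6) | tMaxX 0.7247 tMaxY 2.2023 | tΔX 1.0353 tΔY 3.8637
    t=0.7247 [x] (5,6)
    t=1.7600 [x] (6,6)
    t=2.2023 [y] (6,7) — stop
  → r_2 = 2.2023
beam 3: φ=90°, α=105°
  cosα=-0.2588 sinα=0.9659 | (4,6) | tMaxX 1.1591 tMaxY 0.5901 | tΔX 3.8637 tΔY 1.0353
    t=0.5901 [y] (4,7)
    t=1.1591 [x] (3,7)
    t=1.6254 [y] (3,8)
    t=2.6607 [y] (3,9) — stop
  → r_3 = 2.6607

ranges = [5.6215, 2.2023, 2.6607]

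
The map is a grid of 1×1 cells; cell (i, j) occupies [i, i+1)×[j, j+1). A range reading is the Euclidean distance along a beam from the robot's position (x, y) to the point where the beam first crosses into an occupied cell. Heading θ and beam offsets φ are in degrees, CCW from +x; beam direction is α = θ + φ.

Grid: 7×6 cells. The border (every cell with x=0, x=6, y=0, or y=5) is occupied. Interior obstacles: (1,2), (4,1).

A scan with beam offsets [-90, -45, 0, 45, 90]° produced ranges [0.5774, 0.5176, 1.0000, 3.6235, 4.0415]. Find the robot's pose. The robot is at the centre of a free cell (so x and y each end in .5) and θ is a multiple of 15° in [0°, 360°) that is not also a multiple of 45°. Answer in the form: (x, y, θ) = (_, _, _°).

The pose lattice has 18·16 = 288 candidates. Test each by forward raycasting.
  (3.5, 1.5, 60°): beam 3 = 4.0415 ≠ 1.0000 ✗
  (5.5, 1.5, 285°): beam 1 = 0.5176 ≠ 0.5774 ✗
  (5.5, 2.5, 255°): beam 1 = 4.6587 ≠ 0.5774 ✗
  (1.5, 4.5, 240°): beam 4 = 1.5529 ≠ 3.6235 ✗
  (2.5, 3.5, 120°): beam 1 = 3.0000 ≠ 0.5774 ✗
  …
  (4.5, 4.5, 150°): r_1=0.5774, r_2=0.5176, r_3=1.0000, r_4=3.6235, r_5=4.0415 — all match ✓
No second candidate reproduces the full scan.

(x, y, θ) = (4.5, 4.5, 150°)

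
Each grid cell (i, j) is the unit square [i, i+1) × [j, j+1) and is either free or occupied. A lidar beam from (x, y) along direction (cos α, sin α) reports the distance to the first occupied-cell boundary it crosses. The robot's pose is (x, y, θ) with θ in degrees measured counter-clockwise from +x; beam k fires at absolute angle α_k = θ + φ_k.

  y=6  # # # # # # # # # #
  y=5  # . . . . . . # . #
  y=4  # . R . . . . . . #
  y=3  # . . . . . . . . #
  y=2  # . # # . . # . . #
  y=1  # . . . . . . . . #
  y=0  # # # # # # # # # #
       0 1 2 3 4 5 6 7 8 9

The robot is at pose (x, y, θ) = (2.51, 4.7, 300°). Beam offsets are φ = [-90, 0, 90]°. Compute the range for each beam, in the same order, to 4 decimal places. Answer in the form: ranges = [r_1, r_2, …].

ranges = [1.7436, 1.9630, 2.6000]

beam 1: φ=-90°, α=210°
  dir = (cos 210°, sin 210°) = (-0.8660, -0.5000); from cell (2,4)
  next x-line at t=0.5889, next y-line at t=1.4000; Δt_x=1.1547, Δt_y=2.0000
    x: enter (1,4) at t=0.5889
    y: enter (1,3) at t=1.4000
    x: enter (0,3) at t=1.7436 ← occupied
  → r_1 = 1.7436
beam 2: φ=0°, α=300°
  dir = (cos 300°, sin 300°) = (0.5000, -0.8660); from cell (2,4)
  next x-line at t=0.9800, next y-line at t=0.8083; Δt_x=2.0000, Δt_y=1.1547
    y: enter (2,3) at t=0.8083
    x: enter (3,3) at t=0.9800
    y: enter (3,2) at t=1.9630 ← occupied
  → r_2 = 1.9630
beam 3: φ=90°, α=30°
  dir = (cos 30°, sin 30°) = (0.8660, 0.5000); from cell (2,4)
  next x-line at t=0.5658, next y-line at t=0.6000; Δt_x=1.1547, Δt_y=2.0000
    x: enter (3,4) at t=0.5658
    y: enter (3,5) at t=0.6000
    x: enter (4,5) at t=1.7205
    y: enter (4,6) at t=2.6000 ← occupied
  → r_3 = 2.6000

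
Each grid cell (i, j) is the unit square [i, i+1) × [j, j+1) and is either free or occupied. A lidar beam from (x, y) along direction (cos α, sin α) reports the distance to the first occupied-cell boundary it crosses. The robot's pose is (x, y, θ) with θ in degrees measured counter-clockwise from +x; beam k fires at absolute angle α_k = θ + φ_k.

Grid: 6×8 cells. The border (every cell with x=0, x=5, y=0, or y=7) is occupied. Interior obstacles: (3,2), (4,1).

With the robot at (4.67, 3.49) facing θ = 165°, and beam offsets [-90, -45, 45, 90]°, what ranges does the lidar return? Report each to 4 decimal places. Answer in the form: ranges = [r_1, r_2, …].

beam 1: φ=-90°, α=75°
  cosα=0.2588 sinα=0.9659 | (4,3) | tMaxX 1.2750 tMaxY 0.5280 | tΔX 3.8637 tΔY 1.0353
    t=0.5280 [y] (4,4)
    t=1.2750 [x] (5,4) — stop
  → r_1 = 1.2750
beam 2: φ=-45°, α=120°
  cosα=-0.5000 sinα=0.8660 | (4,3) | tMaxX 1.3400 tMaxY 0.5889 | tΔX 2.0000 tΔY 1.1547
    t=0.5889 [y] (4,4)
    t=1.3400 [x] (3,4)
    t=1.7436 [y] (3,5)
    t=2.8983 [y] (3,6)
    t=3.3400 [x] (2,6)
    t=4.0530 [y] (2,7) — stop
  → r_2 = 4.0530
beam 3: φ=45°, α=210°
  cosα=-0.8660 sinα=-0.5000 | (4,3) | tMaxX 0.7736 tMaxY 0.9800 | tΔX 1.1547 tΔY 2.0000
    t=0.7736 [x] (3,3)
    t=0.9800 [y] (3,2) — stop
  → r_3 = 0.9800
beam 4: φ=90°, α=255°
  cosα=-0.2588 sinα=-0.9659 | (4,3) | tMaxX 2.5887 tMaxY 0.5073 | tΔX 3.8637 tΔY 1.0353
    t=0.5073 [y] (4,2)
    t=1.5426 [y] (4,1) — stop
  → r_4 = 1.5426

ranges = [1.2750, 4.0530, 0.9800, 1.5426]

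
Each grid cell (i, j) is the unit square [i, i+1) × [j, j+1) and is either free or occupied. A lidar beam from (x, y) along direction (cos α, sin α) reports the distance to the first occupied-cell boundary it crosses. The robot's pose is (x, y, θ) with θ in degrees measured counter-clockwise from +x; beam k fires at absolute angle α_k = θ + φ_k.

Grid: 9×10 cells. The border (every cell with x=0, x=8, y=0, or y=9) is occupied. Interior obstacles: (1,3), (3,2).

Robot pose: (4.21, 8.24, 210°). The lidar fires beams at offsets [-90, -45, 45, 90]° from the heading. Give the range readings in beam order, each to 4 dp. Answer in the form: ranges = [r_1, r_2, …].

beam 1: φ=-90°, α=120°
  dir = (cos 120°, sin 120°) = (-0.5000, 0.8660); from cell (4,8)
  next x-line at t=0.4200, next y-line at t=0.8776; Δt_x=2.0000, Δt_y=1.1547
    x: enter (3,8) at t=0.4200
    y: enter (3,9) at t=0.8776 ← occupied
  → r_1 = 0.8776
beam 2: φ=-45°, α=165°
  dir = (cos 165°, sin 165°) = (-0.9659, 0.2588); from cell (4,8)
  next x-line at t=0.2174, next y-line at t=2.9364; Δt_x=1.0353, Δt_y=3.8637
    x: enter (3,8) at t=0.2174
    x: enter (2,8) at t=1.2527
    x: enter (1,8) at t=2.2880
    y: enter (1,9) at t=2.9364 ← occupied
  → r_2 = 2.9364
beam 3: φ=45°, α=255°
  dir = (cos 255°, sin 255°) = (-0.2588, -0.9659); from cell (4,8)
  next x-line at t=0.8114, next y-line at t=0.2485; Δt_x=3.8637, Δt_y=1.0353
    y: enter (4,7) at t=0.2485
    x: enter (3,7) at t=0.8114
    y: enter (3,6) at t=1.2837
    y: enter (3,5) at t=2.3190
    y: enter (3,4) at t=3.3543
    y: enter (3,3) at t=4.3896
    x: enter (2,3) at t=4.6751
    y: enter (2,2) at t=5.4248
    y: enter (2,1) at t=6.4601
    y: enter (2,0) at t=7.4954 ← occupied
  → r_3 = 7.4954
beam 4: φ=90°, α=300°
  dir = (cos 300°, sin 300°) = (0.5000, -0.8660); from cell (4,8)
  next x-line at t=1.5800, next y-line at t=0.2771; Δt_x=2.0000, Δt_y=1.1547
    y: enter (4,7) at t=0.2771
    y: enter (4,6) at t=1.4318
    x: enter (5,6) at t=1.5800
    y: enter (5,5) at t=2.5865
    x: enter (6,5) at t=3.5800
    y: enter (6,4) at t=3.7412
    y: enter (6,3) at t=4.8959
    x: enter (7,3) at t=5.5800
    y: enter (7,2) at t=6.0506
    y: enter (7,1) at t=7.2053
    x: enter (8,1) at t=7.5800 ← occupied
  → r_4 = 7.5800

ranges = [0.8776, 2.9364, 7.4954, 7.5800]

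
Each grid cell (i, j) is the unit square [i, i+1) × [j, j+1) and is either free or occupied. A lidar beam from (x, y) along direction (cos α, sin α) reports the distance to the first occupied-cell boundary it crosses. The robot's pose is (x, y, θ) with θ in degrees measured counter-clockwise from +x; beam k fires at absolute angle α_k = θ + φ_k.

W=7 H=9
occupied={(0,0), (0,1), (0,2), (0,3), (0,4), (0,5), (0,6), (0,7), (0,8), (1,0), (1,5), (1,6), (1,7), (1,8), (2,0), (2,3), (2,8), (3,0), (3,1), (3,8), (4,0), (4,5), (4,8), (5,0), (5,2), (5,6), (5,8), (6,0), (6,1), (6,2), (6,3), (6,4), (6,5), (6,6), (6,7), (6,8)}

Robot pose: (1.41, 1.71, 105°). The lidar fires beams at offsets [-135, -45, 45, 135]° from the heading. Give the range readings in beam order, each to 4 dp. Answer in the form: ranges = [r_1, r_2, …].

ranges = [1.4200, 1.4896, 0.4734, 0.8198]

beam 1: φ=-135°, α=330°
  direction (0.8660, -0.5000); cell (1,1); t to first gridline: x 0.6813, y 1.4200 (then +1.1547 / +2.0000)
    (2,1) via x @ 0.6813
    (2,0) via y @ 1.4200  # hit
  → r_1 = 1.4200
beam 2: φ=-45°, α=60°
  direction (0.5000, 0.8660); cell (1,1); t to first gridline: x 1.1800, y 0.3349 (then +2.0000 / +1.1547)
    (1,2) via y @ 0.3349
    (2,2) via x @ 1.1800
    (2,3) via y @ 1.4896  # hit
  → r_2 = 1.4896
beam 3: φ=45°, α=150°
  direction (-0.8660, 0.5000); cell (1,1); t to first gridline: x 0.4734, y 0.5800 (then +1.1547 / +2.0000)
    (0,1) via x @ 0.4734  # hit
  → r_3 = 0.4734
beam 4: φ=135°, α=240°
  direction (-0.5000, -0.8660); cell (1,1); t to first gridline: x 0.8200, y 0.8198 (then +2.0000 / +1.1547)
    (1,0) via y @ 0.8198  # hit
  → r_4 = 0.8198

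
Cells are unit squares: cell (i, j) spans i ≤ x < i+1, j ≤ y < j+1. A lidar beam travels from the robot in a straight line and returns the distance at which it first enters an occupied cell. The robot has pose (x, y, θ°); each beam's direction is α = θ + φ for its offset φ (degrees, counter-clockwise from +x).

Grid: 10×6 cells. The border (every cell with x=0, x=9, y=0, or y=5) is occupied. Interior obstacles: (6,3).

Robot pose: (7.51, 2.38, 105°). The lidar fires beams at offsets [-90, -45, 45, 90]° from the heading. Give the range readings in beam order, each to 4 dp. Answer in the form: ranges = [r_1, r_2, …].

ranges = [1.5426, 2.9800, 1.2400, 5.3319]

beam 1: φ=-90°, α=15°
  direction (0.9659, 0.2588); cell (7,2); t to first gridline: x 0.5073, y 2.3955 (then +1.0353 / +3.8637)
    (8,2) via x @ 0.5073
    (9,2) via x @ 1.5426  # hit
  → r_1 = 1.5426
beam 2: φ=-45°, α=60°
  direction (0.5000, 0.8660); cell (7,2); t to first gridline: x 0.9800, y 0.7159 (then +2.0000 / +1.1547)
    (7,3) via y @ 0.7159
    (8,3) via x @ 0.9800
    (8,4) via y @ 1.8706
    (9,4) via x @ 2.9800  # hit
  → r_2 = 2.9800
beam 3: φ=45°, α=150°
  direction (-0.8660, 0.5000); cell (7,2); t to first gridline: x 0.5889, y 1.2400 (then +1.1547 / +2.0000)
    (6,2) via x @ 0.5889
    (6,3) via y @ 1.2400  # hit
  → r_3 = 1.2400
beam 4: φ=90°, α=195°
  direction (-0.9659, -0.2588); cell (7,2); t to first gridline: x 0.5280, y 1.4682 (then +1.0353 / +3.8637)
    (6,2) via x @ 0.5280
    (6,1) via y @ 1.4682
    (5,1) via x @ 1.5633
    (4,1) via x @ 2.5985
    (3,1) via x @ 3.6338
    (2,1) via x @ 4.6691
    (2,0) via y @ 5.3319  # hit
  → r_4 = 5.3319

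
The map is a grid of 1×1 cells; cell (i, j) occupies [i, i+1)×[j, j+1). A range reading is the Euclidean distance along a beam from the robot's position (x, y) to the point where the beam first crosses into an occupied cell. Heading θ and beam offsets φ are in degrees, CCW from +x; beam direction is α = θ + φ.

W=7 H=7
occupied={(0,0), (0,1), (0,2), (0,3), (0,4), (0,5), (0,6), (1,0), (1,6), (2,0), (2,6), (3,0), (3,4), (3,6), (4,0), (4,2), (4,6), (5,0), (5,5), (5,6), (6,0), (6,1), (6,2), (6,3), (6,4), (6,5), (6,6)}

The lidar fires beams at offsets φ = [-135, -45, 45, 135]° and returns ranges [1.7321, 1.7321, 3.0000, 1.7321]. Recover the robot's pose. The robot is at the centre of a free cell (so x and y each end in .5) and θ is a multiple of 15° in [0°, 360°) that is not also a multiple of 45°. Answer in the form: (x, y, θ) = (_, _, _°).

The pose lattice has 22·16 = 352 candidates. Test each by forward raycasting.
  (5.5, 1.5, 150°): beam 1 = 0.5176 ≠ 1.7321 ✗
  (3.5, 3.5, 165°): beam 1 = 2.8868 ≠ 1.7321 ✗
  (2.5, 3.5, 30°): beam 1 = 2.5882 ≠ 1.7321 ✗
  (4.5, 1.5, 345°): beam 1 = 1.0000 ≠ 1.7321 ✗
  …
  (2.5, 2.5, 285°): r_1=1.7321, r_2=1.7321, r_3=3.0000, r_4=1.7321 — all match ✓
No second candidate reproduces the full scan.

(x, y, θ) = (2.5, 2.5, 285°)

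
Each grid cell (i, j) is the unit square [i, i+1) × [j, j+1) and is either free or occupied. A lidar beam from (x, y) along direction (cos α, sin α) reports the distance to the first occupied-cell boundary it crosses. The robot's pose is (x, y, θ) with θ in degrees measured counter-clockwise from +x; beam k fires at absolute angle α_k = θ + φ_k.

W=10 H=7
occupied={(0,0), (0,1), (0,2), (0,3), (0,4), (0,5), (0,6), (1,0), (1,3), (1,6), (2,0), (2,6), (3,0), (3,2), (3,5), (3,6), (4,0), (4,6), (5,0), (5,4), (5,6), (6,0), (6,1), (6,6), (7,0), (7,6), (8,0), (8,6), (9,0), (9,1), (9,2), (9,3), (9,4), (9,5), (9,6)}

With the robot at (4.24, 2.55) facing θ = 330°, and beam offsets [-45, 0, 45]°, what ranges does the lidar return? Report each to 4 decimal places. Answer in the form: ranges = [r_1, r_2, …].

ranges = [1.6047, 2.0323, 4.9279]

beam 1: φ=-45°, α=285°
  dir = (cos 285°, sin 285°) = (0.2588, -0.9659); from cell (4,2)
  next x-line at t=2.9364, next y-line at t=0.5694; Δt_x=3.8637, Δt_y=1.0353
    y: enter (4,1) at t=0.5694
    y: enter (4,0) at t=1.6047 ← occupied
  → r_1 = 1.6047
beam 2: φ=0°, α=330°
  dir = (cos 330°, sin 330°) = (0.8660, -0.5000); from cell (4,2)
  next x-line at t=0.8776, next y-line at t=1.1000; Δt_x=1.1547, Δt_y=2.0000
    x: enter (5,2) at t=0.8776
    y: enter (5,1) at t=1.1000
    x: enter (6,1) at t=2.0323 ← occupied
  → r_2 = 2.0323
beam 3: φ=45°, α=15°
  dir = (cos 15°, sin 15°) = (0.9659, 0.2588); from cell (4,2)
  next x-line at t=0.7868, next y-line at t=1.7387; Δt_x=1.0353, Δt_y=3.8637
    x: enter (5,2) at t=0.7868
    y: enter (5,3) at t=1.7387
    x: enter (6,3) at t=1.8221
    x: enter (7,3) at t=2.8574
    x: enter (8,3) at t=3.8926
    x: enter (9,3) at t=4.9279 ← occupied
  → r_3 = 4.9279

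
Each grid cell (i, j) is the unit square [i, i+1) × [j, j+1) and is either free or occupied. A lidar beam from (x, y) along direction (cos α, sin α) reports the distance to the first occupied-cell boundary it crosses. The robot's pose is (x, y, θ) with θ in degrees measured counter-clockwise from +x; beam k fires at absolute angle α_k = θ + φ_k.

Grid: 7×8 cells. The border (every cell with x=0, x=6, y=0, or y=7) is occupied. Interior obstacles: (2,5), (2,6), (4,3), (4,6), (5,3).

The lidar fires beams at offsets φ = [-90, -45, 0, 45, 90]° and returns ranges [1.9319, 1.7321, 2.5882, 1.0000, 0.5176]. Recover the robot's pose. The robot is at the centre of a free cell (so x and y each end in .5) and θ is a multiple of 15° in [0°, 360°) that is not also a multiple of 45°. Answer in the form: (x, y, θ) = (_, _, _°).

(x, y, θ) = (5.5, 4.5, 165°)

Enumerate (i+0.5, j+0.5, θ) over the 25 free cells and 16 admissible headings. For each, cast all 5 beams and compare to the given ranges.
  (3.5, 4.5, 240°): beam 1 = 1.0000 ≠ 1.9319 ✗
  (1.5, 6.5, 195°): beam 1 = 0.5176 ≠ 1.9319 ✗
  (4.5, 5.5, 300°): beam 1 = 4.0415 ≠ 1.9319 ✗
  (5.5, 6.5, 240°): beam 1 = 0.5774 ≠ 1.9319 ✗
  (5.5, 6.5, 165°): beam 1 = 0.5176 ≠ 1.9319 ✗
  …
  (5.5, 4.5, 165°): r_1=1.9319, r_2=1.7321, r_3=2.5882, r_4=1.0000, r_5=0.5176 — all match ✓
Only this pose fits every beam.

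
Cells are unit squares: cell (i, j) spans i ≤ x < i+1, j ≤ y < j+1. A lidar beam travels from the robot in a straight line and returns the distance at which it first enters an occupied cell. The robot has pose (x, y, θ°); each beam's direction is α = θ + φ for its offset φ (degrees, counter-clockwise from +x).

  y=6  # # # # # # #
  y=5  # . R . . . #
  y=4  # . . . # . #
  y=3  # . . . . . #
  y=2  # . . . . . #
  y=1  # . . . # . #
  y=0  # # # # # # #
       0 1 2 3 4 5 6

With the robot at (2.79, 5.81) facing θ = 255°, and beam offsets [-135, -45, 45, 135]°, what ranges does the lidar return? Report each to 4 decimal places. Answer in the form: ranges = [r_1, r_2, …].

ranges = [0.2194, 2.0669, 4.3994, 0.3800]

beam 1: φ=-135°, α=120°
  direction (-0.5000, 0.8660); cell (2,5); t to first gridline: x 1.5800, y 0.2194 (then +2.0000 / +1.1547)
    (2,6) via y @ 0.2194  # hit
  → r_1 = 0.2194
beam 2: φ=-45°, α=210°
  direction (-0.8660, -0.5000); cell (2,5); t to first gridline: x 0.9122, y 1.6200 (then +1.1547 / +2.0000)
    (1,5) via x @ 0.9122
    (1,4) via y @ 1.6200
    (0,4) via x @ 2.0669  # hit
  → r_2 = 2.0669
beam 3: φ=45°, α=300°
  direction (0.5000, -0.8660); cell (2,5); t to first gridline: x 0.4200, y 0.9353 (then +2.0000 / +1.1547)
    (3,5) via x @ 0.4200
    (3,4) via y @ 0.9353
    (3,3) via y @ 2.0900
    (4,3) via x @ 2.4200
    (4,2) via y @ 3.2447
    (4,1) via y @ 4.3994  # hit
  → r_3 = 4.3994
beam 4: φ=135°, α=30°
  direction (0.8660, 0.5000); cell (2,5); t to first gridline: x 0.2425, y 0.3800 (then +1.1547 / +2.0000)
    (3,5) via x @ 0.2425
    (3,6) via y @ 0.3800  # hit
  → r_4 = 0.3800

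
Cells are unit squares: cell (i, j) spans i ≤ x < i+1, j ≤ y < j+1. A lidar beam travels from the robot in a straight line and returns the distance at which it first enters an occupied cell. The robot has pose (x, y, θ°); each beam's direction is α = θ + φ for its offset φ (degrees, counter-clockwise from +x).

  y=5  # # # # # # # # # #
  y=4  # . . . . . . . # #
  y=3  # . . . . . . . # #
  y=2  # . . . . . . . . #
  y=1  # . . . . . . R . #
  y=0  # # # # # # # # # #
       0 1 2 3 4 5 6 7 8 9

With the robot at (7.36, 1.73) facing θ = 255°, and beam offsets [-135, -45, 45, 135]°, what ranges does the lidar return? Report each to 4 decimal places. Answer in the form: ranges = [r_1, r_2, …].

ranges = [3.7759, 1.4600, 0.8429, 1.8937]

beam 1: φ=-135°, α=120°
  d=(-0.5000,0.8660)  start (7,1)  tX=0.7200 tY=0.3118  stride 1/|dx|=2.0000 1/|dy|=1.1547
    cross y-line → (7,2), t=0.3118
    cross x-line → (6,2), t=0.7200
    cross y-line → (6,3), t=1.4665
    cross y-line → (6,4), t=2.6212
    cross x-line → (5,4), t=2.7200
    cross y-line → (5,5), t=3.7759 (wall)
  → r_1 = 3.7759
beam 2: φ=-45°, α=210°
  d=(-0.8660,-0.5000)  start (7,1)  tX=0.4157 tY=1.4600  stride 1/|dx|=1.1547 1/|dy|=2.0000
    cross x-line → (6,1), t=0.4157
    cross y-line → (6,0), t=1.4600 (wall)
  → r_2 = 1.4600
beam 3: φ=45°, α=300°
  d=(0.5000,-0.8660)  start (7,1)  tX=1.2800 tY=0.8429  stride 1/|dx|=2.0000 1/|dy|=1.1547
    cross y-line → (7,0), t=0.8429 (wall)
  → r_3 = 0.8429
beam 4: φ=135°, α=30°
  d=(0.8660,0.5000)  start (7,1)  tX=0.7390 tY=0.5400  stride 1/|dx|=1.1547 1/|dy|=2.0000
    cross y-line → (7,2), t=0.5400
    cross x-line → (8,2), t=0.7390
    cross x-line → (9,2), t=1.8937 (wall)
  → r_4 = 1.8937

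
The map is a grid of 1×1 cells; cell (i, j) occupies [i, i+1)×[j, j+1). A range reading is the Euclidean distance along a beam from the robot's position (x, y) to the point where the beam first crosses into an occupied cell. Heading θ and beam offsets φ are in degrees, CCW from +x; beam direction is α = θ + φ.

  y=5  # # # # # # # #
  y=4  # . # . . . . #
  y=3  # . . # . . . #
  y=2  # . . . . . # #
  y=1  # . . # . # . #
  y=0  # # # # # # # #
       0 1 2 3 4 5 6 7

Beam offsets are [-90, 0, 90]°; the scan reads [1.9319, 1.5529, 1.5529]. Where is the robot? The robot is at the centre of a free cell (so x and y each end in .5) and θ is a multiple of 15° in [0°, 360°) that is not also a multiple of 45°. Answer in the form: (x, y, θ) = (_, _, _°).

The pose lattice has 19·16 = 304 candidates. Test each by forward raycasting.
  (4.5, 3.5, 150°): beam 1 = 1.7321 ≠ 1.9319 ✗
  (2.5, 2.5, 150°): beam 1 = 1.0000 ≠ 1.9319 ✗
  (5.5, 4.5, 120°): beam 1 = 1.0000 ≠ 1.9319 ✗
  …
  (1.5, 3.5, 345°): r_1=1.9319, r_2=1.5529, r_3=1.5529 — all match ✓
Unique over the lattice → pose = (1.5, 3.5, 345°).

(x, y, θ) = (1.5, 3.5, 345°)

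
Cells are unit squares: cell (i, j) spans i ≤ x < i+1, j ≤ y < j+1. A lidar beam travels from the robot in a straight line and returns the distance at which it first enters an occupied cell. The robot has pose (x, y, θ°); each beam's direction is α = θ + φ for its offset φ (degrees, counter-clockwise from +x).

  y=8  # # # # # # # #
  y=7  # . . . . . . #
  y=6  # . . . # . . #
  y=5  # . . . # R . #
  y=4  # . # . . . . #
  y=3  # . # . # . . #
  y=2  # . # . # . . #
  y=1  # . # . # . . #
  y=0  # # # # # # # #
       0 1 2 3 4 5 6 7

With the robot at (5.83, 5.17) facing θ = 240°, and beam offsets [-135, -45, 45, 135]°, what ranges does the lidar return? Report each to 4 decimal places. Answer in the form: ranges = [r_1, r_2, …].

ranges = [2.9298, 2.9298, 4.3171, 1.2113]

beam 1: φ=-135°, α=105°
  direction (-0.2588, 0.9659); cell (5,5); t to first gridline: x 3.2069, y 0.8593 (then +3.8637 / +1.0353)
    (5,6) via y @ 0.8593
    (5,7) via y @ 1.8946
    (5,8) via y @ 2.9298  # hit
  → r_1 = 2.9298
beam 2: φ=-45°, α=195°
  direction (-0.9659, -0.2588); cell (5,5); t to first gridline: x 0.8593, y 0.6568 (then +1.0353 / +3.8637)
    (5,4) via y @ 0.6568
    (4,4) via x @ 0.8593
    (3,4) via x @ 1.8946
    (2,4) via x @ 2.9298  # hit
  → r_2 = 2.9298
beam 3: φ=45°, α=285°
  direction (0.2588, -0.9659); cell (5,5); t to first gridline: x 0.6568, y 0.1760 (then +3.8637 / +1.0353)
    (5,4) via y @ 0.1760
    (6,4) via x @ 0.6568
    (6,3) via y @ 1.2113
    (6,2) via y @ 2.2465
    (6,1) via y @ 3.2818
    (6,0) via y @ 4.3171  # hit
  → r_3 = 4.3171
beam 4: φ=135°, α=15°
  direction (0.9659, 0.2588); cell (5,5); t to first gridline: x 0.1760, y 3.2069 (then +1.0353 / +3.8637)
    (6,5) via x @ 0.1760
    (7,5) via x @ 1.2113  # hit
  → r_4 = 1.2113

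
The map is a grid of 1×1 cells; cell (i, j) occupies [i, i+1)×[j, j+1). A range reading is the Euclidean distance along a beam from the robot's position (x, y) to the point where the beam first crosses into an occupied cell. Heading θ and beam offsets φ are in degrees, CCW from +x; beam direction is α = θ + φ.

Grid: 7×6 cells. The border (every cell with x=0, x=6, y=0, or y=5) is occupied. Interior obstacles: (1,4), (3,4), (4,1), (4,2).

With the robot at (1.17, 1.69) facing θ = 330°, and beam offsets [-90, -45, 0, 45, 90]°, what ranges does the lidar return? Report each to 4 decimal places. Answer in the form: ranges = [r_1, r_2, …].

ranges = [0.3400, 0.7143, 1.3800, 2.9298, 3.6600]

beam 1: φ=-90°, α=240°
  dir = (cos 240°, sin 240°) = (-0.5000, -0.8660); from cell (1,1)
  next x-line at t=0.3400, next y-line at t=0.7967; Δt_x=2.0000, Δt_y=1.1547
    x: enter (0,1) at t=0.3400 ← occupied
  → r_1 = 0.3400
beam 2: φ=-45°, α=285°
  dir = (cos 285°, sin 285°) = (0.2588, -0.9659); from cell (1,1)
  next x-line at t=3.2069, next y-line at t=0.7143; Δt_x=3.8637, Δt_y=1.0353
    y: enter (1,0) at t=0.7143 ← occupied
  → r_2 = 0.7143
beam 3: φ=0°, α=330°
  dir = (cos 330°, sin 330°) = (0.8660, -0.5000); from cell (1,1)
  next x-line at t=0.9584, next y-line at t=1.3800; Δt_x=1.1547, Δt_y=2.0000
    x: enter (2,1) at t=0.9584
    y: enter (2,0) at t=1.3800 ← occupied
  → r_3 = 1.3800
beam 4: φ=45°, α=15°
  dir = (cos 15°, sin 15°) = (0.9659, 0.2588); from cell (1,1)
  next x-line at t=0.8593, next y-line at t=1.1977; Δt_x=1.0353, Δt_y=3.8637
    x: enter (2,1) at t=0.8593
    y: enter (2,2) at t=1.1977
    x: enter (3,2) at t=1.8946
    x: enter (4,2) at t=2.9298 ← occupied
  → r_4 = 2.9298
beam 5: φ=90°, α=60°
  dir = (cos 60°, sin 60°) = (0.5000, 0.8660); from cell (1,1)
  next x-line at t=1.6600, next y-line at t=0.3580; Δt_x=2.0000, Δt_y=1.1547
    y: enter (1,2) at t=0.3580
    y: enter (1,3) at t=1.5127
    x: enter (2,3) at t=1.6600
    y: enter (2,4) at t=2.6674
    x: enter (3,4) at t=3.6600 ← occupied
  → r_5 = 3.6600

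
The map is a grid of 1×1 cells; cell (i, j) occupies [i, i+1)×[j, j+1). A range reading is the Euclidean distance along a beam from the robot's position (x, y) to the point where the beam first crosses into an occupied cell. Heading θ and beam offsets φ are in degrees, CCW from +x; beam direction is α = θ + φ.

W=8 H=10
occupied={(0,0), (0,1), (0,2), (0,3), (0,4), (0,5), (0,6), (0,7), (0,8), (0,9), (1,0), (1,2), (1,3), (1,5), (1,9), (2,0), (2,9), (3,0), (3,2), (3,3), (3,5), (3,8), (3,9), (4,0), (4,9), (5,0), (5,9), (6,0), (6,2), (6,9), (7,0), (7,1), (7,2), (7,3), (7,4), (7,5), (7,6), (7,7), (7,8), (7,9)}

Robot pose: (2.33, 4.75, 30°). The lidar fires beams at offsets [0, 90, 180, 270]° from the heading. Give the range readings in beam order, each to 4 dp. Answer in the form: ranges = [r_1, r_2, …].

ranges = [0.7736, 0.6600, 1.5000, 1.3400]

beam 1: φ=0°, α=30°
  dir = (cos 30°, sin 30°) = (0.8660, 0.5000); from cell (2,4)
  next x-line at t=0.7736, next y-line at t=0.5000; Δt_x=1.1547, Δt_y=2.0000
    y: enter (2,5) at t=0.5000
    x: enter (3,5) at t=0.7736 ← occupied
  → r_1 = 0.7736
beam 2: φ=90°, α=120°
  dir = (cos 120°, sin 120°) = (-0.5000, 0.8660); from cell (2,4)
  next x-line at t=0.6600, next y-line at t=0.2887; Δt_x=2.0000, Δt_y=1.1547
    y: enter (2,5) at t=0.2887
    x: enter (1,5) at t=0.6600 ← occupied
  → r_2 = 0.6600
beam 3: φ=180°, α=210°
  dir = (cos 210°, sin 210°) = (-0.8660, -0.5000); from cell (2,4)
  next x-line at t=0.3811, next y-line at t=1.5000; Δt_x=1.1547, Δt_y=2.0000
    x: enter (1,4) at t=0.3811
    y: enter (1,3) at t=1.5000 ← occupied
  → r_3 = 1.5000
beam 4: φ=270°, α=300°
  dir = (cos 300°, sin 300°) = (0.5000, -0.8660); from cell (2,4)
  next x-line at t=1.3400, next y-line at t=0.8660; Δt_x=2.0000, Δt_y=1.1547
    y: enter (2,3) at t=0.8660
    x: enter (3,3) at t=1.3400 ← occupied
  → r_4 = 1.3400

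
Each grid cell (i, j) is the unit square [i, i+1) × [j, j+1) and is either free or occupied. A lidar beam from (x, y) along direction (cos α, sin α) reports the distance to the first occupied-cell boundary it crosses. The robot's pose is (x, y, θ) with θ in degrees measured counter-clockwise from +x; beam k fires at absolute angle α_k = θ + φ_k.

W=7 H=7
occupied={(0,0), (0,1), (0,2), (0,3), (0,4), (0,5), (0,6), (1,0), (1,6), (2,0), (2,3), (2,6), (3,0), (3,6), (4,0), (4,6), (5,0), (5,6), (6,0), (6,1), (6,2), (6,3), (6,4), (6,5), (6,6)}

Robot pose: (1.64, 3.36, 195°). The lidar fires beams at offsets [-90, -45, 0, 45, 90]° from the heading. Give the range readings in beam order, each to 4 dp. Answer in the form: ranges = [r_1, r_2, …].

ranges = [2.4728, 0.7390, 0.6626, 1.2800, 2.4433]

beam 1: φ=-90°, α=105°
  d=(-0.2588,0.9659)  start (1,3)  tX=2.4728 tY=0.6626  stride 1/|dx|=3.8637 1/|dy|=1.0353
    cross y-line → (1,4), t=0.6626
    cross y-line → (1,5), t=1.6979
    cross x-line → (0,5), t=2.4728 (wall)
  → r_1 = 2.4728
beam 2: φ=-45°, α=150°
  d=(-0.8660,0.5000)  start (1,3)  tX=0.7390 tY=1.2800  stride 1/|dx|=1.1547 1/|dy|=2.0000
    cross x-line → (0,3), t=0.7390 (wall)
  → r_2 = 0.7390
beam 3: φ=0°, α=195°
  d=(-0.9659,-0.2588)  start (1,3)  tX=0.6626 tY=1.3909  stride 1/|dx|=1.0353 1/|dy|=3.8637
    cross x-line → (0,3), t=0.6626 (wall)
  → r_3 = 0.6626
beam 4: φ=45°, α=240°
  d=(-0.5000,-0.8660)  start (1,3)  tX=1.2800 tY=0.4157  stride 1/|dx|=2.0000 1/|dy|=1.1547
    cross y-line → (1,2), t=0.4157
    cross x-line → (0,2), t=1.2800 (wall)
  → r_4 = 1.2800
beam 5: φ=90°, α=285°
  d=(0.2588,-0.9659)  start (1,3)  tX=1.3909 tY=0.3727  stride 1/|dx|=3.8637 1/|dy|=1.0353
    cross y-line → (1,2), t=0.3727
    cross x-line → (2,2), t=1.3909
    cross y-line → (2,1), t=1.4080
    cross y-line → (2,0), t=2.4433 (wall)
  → r_5 = 2.4433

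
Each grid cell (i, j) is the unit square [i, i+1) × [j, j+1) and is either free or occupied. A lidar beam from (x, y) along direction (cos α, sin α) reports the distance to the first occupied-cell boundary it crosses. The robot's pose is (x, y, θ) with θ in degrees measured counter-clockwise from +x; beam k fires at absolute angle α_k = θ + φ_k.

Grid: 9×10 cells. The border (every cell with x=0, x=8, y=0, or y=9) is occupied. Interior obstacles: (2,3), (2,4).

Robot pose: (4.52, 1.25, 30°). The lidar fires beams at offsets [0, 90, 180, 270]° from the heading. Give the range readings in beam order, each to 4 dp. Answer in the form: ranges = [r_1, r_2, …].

ranges = [4.0184, 3.0400, 0.5000, 0.2887]

beam 1: φ=0°, α=30°
  d=(0.8660,0.5000)  start (4,1)  tX=0.5543 tY=1.5000  stride 1/|dx|=1.1547 1/|dy|=2.0000
    cross x-line → (5,1), t=0.5543
    cross y-line → (5,2), t=1.5000
    cross x-line → (6,2), t=1.7090
    cross x-line → (7,2), t=2.8637
    cross y-line → (7,3), t=3.5000
    cross x-line → (8,3), t=4.0184 (wall)
  → r_1 = 4.0184
beam 2: φ=90°, α=120°
  d=(-0.5000,0.8660)  start (4,1)  tX=1.0400 tY=0.8660  stride 1/|dx|=2.0000 1/|dy|=1.1547
    cross y-line → (4,2), t=0.8660
    cross x-line → (3,2), t=1.0400
    cross y-line → (3,3), t=2.0207
    cross x-line → (2,3), t=3.0400 (wall)
  → r_2 = 3.0400
beam 3: φ=180°, α=210°
  d=(-0.8660,-0.5000)  start (4,1)  tX=0.6004 tY=0.5000  stride 1/|dx|=1.1547 1/|dy|=2.0000
    cross y-line → (4,0), t=0.5000 (wall)
  → r_3 = 0.5000
beam 4: φ=270°, α=300°
  d=(0.5000,-0.8660)  start (4,1)  tX=0.9600 tY=0.2887  stride 1/|dx|=2.0000 1/|dy|=1.1547
    cross y-line → (4,0), t=0.2887 (wall)
  → r_4 = 0.2887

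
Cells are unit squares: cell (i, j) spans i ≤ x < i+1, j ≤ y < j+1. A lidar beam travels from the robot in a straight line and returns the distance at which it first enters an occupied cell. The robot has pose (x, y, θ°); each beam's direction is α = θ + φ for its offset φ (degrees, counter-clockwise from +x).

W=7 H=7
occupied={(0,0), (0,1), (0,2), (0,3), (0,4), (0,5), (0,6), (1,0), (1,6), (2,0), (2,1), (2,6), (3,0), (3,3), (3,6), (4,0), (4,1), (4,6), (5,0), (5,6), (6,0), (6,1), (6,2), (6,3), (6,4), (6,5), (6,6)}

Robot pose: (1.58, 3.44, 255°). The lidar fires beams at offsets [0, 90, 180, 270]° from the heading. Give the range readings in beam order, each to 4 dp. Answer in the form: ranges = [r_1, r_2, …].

ranges = [2.2409, 1.4701, 2.6503, 0.6005]

beam 1: φ=0°, α=255°
  cosα=-0.2588 sinα=-0.9659 | (1,3) | tMaxX 2.2409 tMaxY 0.4555 | tΔX 3.8637 tΔY 1.0353
    t=0.4555 [y] (1,2)
    t=1.4908 [y] (1,1)
    t=2.2409 [x] (0,1) — stop
  → r_1 = 2.2409
beam 2: φ=90°, α=345°
  cosα=0.9659 sinα=-0.2588 | (1,3) | tMaxX 0.4348 tMaxY 1.7000 | tΔX 1.0353 tΔY 3.8637
    t=0.4348 [x] (2,3)
    t=1.4701 [x] (3,3) — stop
  → r_2 = 1.4701
beam 3: φ=180°, α=75°
  cosα=0.2588 sinα=0.9659 | (1,3) | tMaxX 1.6228 tMaxY 0.5798 | tΔX 3.8637 tΔY 1.0353
    t=0.5798 [y] (1,4)
    t=1.6150 [y] (1,5)
    t=1.6228 [x] (2,5)
    t=2.6503 [y] (2,6) — stop
  → r_3 = 2.6503
beam 4: φ=270°, α=165°
  cosα=-0.9659 sinα=0.2588 | (1,3) | tMaxX 0.6005 tMaxY 2.1637 | tΔX 1.0353 tΔY 3.8637
    t=0.6005 [x] (0,3) — stop
  → r_4 = 0.6005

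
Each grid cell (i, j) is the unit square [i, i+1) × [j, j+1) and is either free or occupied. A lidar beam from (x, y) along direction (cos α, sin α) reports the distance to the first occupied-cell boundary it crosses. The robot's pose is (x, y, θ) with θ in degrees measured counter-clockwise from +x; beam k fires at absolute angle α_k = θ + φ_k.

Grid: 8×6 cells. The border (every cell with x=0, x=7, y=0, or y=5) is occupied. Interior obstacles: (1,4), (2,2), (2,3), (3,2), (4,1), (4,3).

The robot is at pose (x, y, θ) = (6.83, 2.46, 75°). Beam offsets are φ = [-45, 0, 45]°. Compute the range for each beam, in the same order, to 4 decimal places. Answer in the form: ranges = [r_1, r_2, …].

ranges = [0.1963, 0.6568, 2.9329]

beam 1: φ=-45°, α=30°
  cosα=0.8660 sinα=0.5000 | (6,2) | tMaxX 0.1963 tMaxY 1.0800 | tΔX 1.1547 tΔY 2.0000
    t=0.1963 [x] (7,2) — stop
  → r_1 = 0.1963
beam 2: φ=0°, α=75°
  cosα=0.2588 sinα=0.9659 | (6,2) | tMaxX 0.6568 tMaxY 0.5590 | tΔX 3.8637 tΔY 1.0353
    t=0.5590 [y] (6,3)
    t=0.6568 [x] (7,3) — stop
  → r_2 = 0.6568
beam 3: φ=45°, α=120°
  cosα=-0.5000 sinα=0.8660 | (6,2) | tMaxX 1.6600 tMaxY 0.6235 | tΔX 2.0000 tΔY 1.1547
    t=0.6235 [y] (6,3)
    t=1.6600 [x] (5,3)
    t=1.7782 [y] (5,4)
    t=2.9329 [y] (5,5) — stop
  → r_3 = 2.9329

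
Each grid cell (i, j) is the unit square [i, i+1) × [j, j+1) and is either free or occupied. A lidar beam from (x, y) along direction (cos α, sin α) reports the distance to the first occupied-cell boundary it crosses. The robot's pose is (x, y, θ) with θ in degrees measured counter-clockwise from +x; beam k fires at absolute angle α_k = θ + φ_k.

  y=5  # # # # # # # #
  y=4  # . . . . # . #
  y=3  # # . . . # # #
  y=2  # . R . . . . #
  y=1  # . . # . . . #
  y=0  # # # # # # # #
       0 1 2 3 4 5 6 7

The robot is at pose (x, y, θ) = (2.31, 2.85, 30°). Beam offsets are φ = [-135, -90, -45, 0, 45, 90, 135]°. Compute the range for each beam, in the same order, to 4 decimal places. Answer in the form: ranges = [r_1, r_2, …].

beam 1: φ=-135°, α=255°
  dir = (cos 255°, sin 255°) = (-0.2588, -0.9659); from cell (2,2)
  next x-line at t=1.1977, next y-line at t=0.8800; Δt_x=3.8637, Δt_y=1.0353
    y: enter (2,1) at t=0.8800
    x: enter (1,1) at t=1.1977
    y: enter (1,0) at t=1.9153 ← occupied
  → r_1 = 1.9153
beam 2: φ=-90°, α=300°
  dir = (cos 300°, sin 300°) = (0.5000, -0.8660); from cell (2,2)
  next x-line at t=1.3800, next y-line at t=0.9815; Δt_x=2.0000, Δt_y=1.1547
    y: enter (2,1) at t=0.9815
    x: enter (3,1) at t=1.3800 ← occupied
  → r_2 = 1.3800
beam 3: φ=-45°, α=345°
  dir = (cos 345°, sin 345°) = (0.9659, -0.2588); from cell (2,2)
  next x-line at t=0.7143, next y-line at t=3.2841; Δt_x=1.0353, Δt_y=3.8637
    x: enter (3,2) at t=0.7143
    x: enter (4,2) at t=1.7496
    x: enter (5,2) at t=2.7849
    y: enter (5,1) at t=3.2841
    x: enter (6,1) at t=3.8202
    x: enter (7,1) at t=4.8554 ← occupied
  → r_3 = 4.8554
beam 4: φ=0°, α=30°
  dir = (cos 30°, sin 30°) = (0.8660, 0.5000); from cell (2,2)
  next x-line at t=0.7967, next y-line at t=0.3000; Δt_x=1.1547, Δt_y=2.0000
    y: enter (2,3) at t=0.3000
    x: enter (3,3) at t=0.7967
    x: enter (4,3) at t=1.9514
    y: enter (4,4) at t=2.3000
    x: enter (5,4) at t=3.1061 ← occupied
  → r_4 = 3.1061
beam 5: φ=45°, α=75°
  dir = (cos 75°, sin 75°) = (0.2588, 0.9659); from cell (2,2)
  next x-line at t=2.6660, next y-line at t=0.1553; Δt_x=3.8637, Δt_y=1.0353
    y: enter (2,3) at t=0.1553
    y: enter (2,4) at t=1.1906
    y: enter (2,5) at t=2.2258 ← occupied
  → r_5 = 2.2258
beam 6: φ=90°, α=120°
  dir = (cos 120°, sin 120°) = (-0.5000, 0.8660); from cell (2,2)
  next x-line at t=0.6200, next y-line at t=0.1732; Δt_x=2.0000, Δt_y=1.1547
    y: enter (2,3) at t=0.1732
    x: enter (1,3) at t=0.6200 ← occupied
  → r_6 = 0.6200
beam 7: φ=135°, α=165°
  dir = (cos 165°, sin 165°) = (-0.9659, 0.2588); from cell (2,2)
  next x-line at t=0.3209, next y-line at t=0.5796; Δt_x=1.0353, Δt_y=3.8637
    x: enter (1,2) at t=0.3209
    y: enter (1,3) at t=0.5796 ← occupied
  → r_7 = 0.5796

ranges = [1.9153, 1.3800, 4.8554, 3.1061, 2.2258, 0.6200, 0.5796]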